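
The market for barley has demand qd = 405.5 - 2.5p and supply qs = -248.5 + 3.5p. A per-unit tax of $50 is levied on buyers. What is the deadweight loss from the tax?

Pre-tax equilibrium: p* = 109, q* = 133.
Tax on buyers shifts demand to qd = 405.5 − 2.5(p + 50) = 280.5 - 2.5p.
280.5 - 2.5p = -248.5 + 3.5p gives seller price ps = 529/6; buyers pay pb = 529/6 + 50 = 829/6.
New quantity: q = 405.5 − 2.5(829/6) = 721/12.
DWL = ½ × 50 × (133 − 721/12) = 21875/12.

Deadweight loss = 21875/12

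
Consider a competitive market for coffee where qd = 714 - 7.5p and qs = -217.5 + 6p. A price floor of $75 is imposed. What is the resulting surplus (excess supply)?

Surplus = 81

Equilibrium price would be p* = 69, so the floor at 75 binds.
At p = 75: qd = 151.5, qs = 232.5.
Surplus = 232.5 − 151.5 = 81.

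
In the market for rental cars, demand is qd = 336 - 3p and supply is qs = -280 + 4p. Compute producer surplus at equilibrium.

Equilibrium: 336 - 3p = -280 + 4p gives p* = 88, q* = 72.
Supply starts at p = 70 (where qs = 0).
PS = ½(88 − 70)(72) = 648.

Producer surplus = 648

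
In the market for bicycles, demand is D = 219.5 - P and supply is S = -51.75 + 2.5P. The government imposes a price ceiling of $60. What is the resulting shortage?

Shortage = 61.25

Equilibrium price would be P* = 77.5, so the ceiling at 60 binds.
At P = 60: D = 219.5 − 1(60) = 159.5, S = -51.75 + 2.5(60) = 98.25.
Shortage = 159.5 − 98.25 = 61.25.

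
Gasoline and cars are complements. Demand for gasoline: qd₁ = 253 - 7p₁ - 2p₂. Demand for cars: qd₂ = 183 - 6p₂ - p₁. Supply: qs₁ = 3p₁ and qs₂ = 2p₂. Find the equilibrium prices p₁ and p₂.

Market 1: 253 - 7p₁ - 2p₂ = 3p₁ → 10p₁ + 2p₂ = 253.
Market 2: 8p₂ + p₁ = 183.
Eliminating p₂: 8×(1) − 2×(2) gives 78p₁ = 1658, so p₁ = 829/39.
Back-substitute into (2): p₂ = (183 − 1×829/39) / 8 = 1577/78.

p₁ = 829/39, p₂ = 1577/78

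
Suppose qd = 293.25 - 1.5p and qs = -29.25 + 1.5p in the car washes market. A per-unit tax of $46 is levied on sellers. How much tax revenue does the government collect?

Tax revenue = 4485

Pre-tax equilibrium: p* = 107.5, q* = 132.
Tax on sellers shifts supply to qs = -29.25 + 1.5(p − 46) = -98.25 + 1.5p.
293.25 - 1.5p = -98.25 + 1.5p gives buyer price pb = 130.5; sellers receive ps = 130.5 − 46 = 84.5.
New quantity: q = 293.25 − 1.5(130.5) = 97.5.
Revenue = 46 × 97.5 = 4485.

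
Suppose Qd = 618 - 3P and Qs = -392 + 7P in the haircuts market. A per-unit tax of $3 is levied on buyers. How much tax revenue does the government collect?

Pre-tax equilibrium: P* = 101, Q* = 315.
Tax on buyers shifts demand to Qd = 618 − 3(P + 3) = 609 - 3P.
609 - 3P = -392 + 7P gives seller price Ps = 100.1; buyers pay Pb = 100.1 + 3 = 103.1.
New quantity: Q = 618 − 3(103.1) = 308.7.
Revenue = 3 × 308.7 = 926.1.

Tax revenue = 926.1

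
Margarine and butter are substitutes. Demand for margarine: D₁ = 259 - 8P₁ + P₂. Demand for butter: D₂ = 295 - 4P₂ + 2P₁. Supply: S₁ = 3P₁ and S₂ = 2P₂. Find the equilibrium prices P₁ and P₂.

Market 1: 259 - 8P₁ + P₂ = 3P₁ → 11P₁ - P₂ = 259.
Market 2: 6P₂ - 2P₁ = 295.
Eliminating P₂: 6×(1) + 1×(2) gives 64P₁ = 1849, so P₁ = 28.890625.
Back-substitute into (2): P₂ = (295 + 2×28.890625) / 6 = 58.796875.

P₁ = 28.890625, P₂ = 58.796875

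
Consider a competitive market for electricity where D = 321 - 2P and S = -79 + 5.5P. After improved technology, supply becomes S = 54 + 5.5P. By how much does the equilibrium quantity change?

Original equilibrium: P* = 160/3, Q* = 643/3.
New equilibrium: 321 - 2P = 54 + 5.5P, so 267 = 7.5P and P' = 35.6; Q' = 321 − 2(35.6) = 249.8.
Change in quantity: 249.8 − 643/3 = 532/15.

ΔQ = 532/15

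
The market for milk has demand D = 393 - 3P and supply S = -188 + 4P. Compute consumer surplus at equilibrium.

Consumer surplus = 3456

Equilibrium: 393 - 3P = -188 + 4P gives P* = 83, Q* = 144.
Demand choke price (D = 0): P = 131.
CS = ½(131 − 83)(144) = 3456.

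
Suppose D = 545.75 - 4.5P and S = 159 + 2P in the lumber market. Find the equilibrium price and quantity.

Set D = S: 545.75 - 4.5P = 159 + 2P.
386.75 = 6.5P, so P* = 59.5.
Q* = 545.75 − 4.5(59.5) = 278.

P* = 59.5, Q* = 278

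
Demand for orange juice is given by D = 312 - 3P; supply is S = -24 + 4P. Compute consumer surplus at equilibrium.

Consumer surplus = 4704

Equilibrium: 312 - 3P = -24 + 4P gives P* = 48, Q* = 168.
Demand choke price (D = 0): P = 104.
CS = ½(104 − 48)(168) = 4704.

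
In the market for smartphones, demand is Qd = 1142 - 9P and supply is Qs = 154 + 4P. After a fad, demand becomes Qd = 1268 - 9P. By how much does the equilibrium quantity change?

ΔQ = 504/13

Original equilibrium: P* = 76, Q* = 458.
New equilibrium: 1268 - 9P = 154 + 4P, so 1114 = 13P and P' = 1114/13; Q' = 1268 − 9(1114/13) = 6458/13.
Change in quantity: 6458/13 − 458 = 504/13.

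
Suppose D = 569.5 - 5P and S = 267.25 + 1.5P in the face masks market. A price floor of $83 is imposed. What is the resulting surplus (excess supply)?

Surplus = 237.25

Equilibrium price would be P* = 46.5, so the floor at 83 binds.
At P = 83: D = 154.5, S = 391.75.
Surplus = 391.75 − 154.5 = 237.25.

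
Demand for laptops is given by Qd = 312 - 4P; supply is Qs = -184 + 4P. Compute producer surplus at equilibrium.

Producer surplus = 512

Equilibrium: 312 - 4P = -184 + 4P gives P* = 62, Q* = 64.
Supply starts at P = 46 (where Qs = 0).
PS = ½(62 − 46)(64) = 512.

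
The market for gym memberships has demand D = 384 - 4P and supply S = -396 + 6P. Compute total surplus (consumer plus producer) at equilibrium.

Total surplus = 1080

Equilibrium: 384 - 4P = -396 + 6P gives P* = 78, Q* = 72.
Demand choke price: P = 96; supply starts at P = 66.
CS = ½(96 − 78)(72) = 648; PS = ½(78 − 66)(72) = 432.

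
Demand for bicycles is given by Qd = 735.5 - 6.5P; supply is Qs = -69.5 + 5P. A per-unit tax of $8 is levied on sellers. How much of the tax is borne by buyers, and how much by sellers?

Buyers bear 80/23, sellers bear 104/23

Pre-tax equilibrium: P* = 70, Q* = 280.5.
Tax on sellers shifts supply to Qs = -69.5 + 5(P − 8) = -109.5 + 5P.
735.5 - 6.5P = -109.5 + 5P gives buyer price Pb = 1690/23; sellers receive Ps = 1690/23 − 8 = 1506/23.
New quantity: Q = 735.5 − 6.5(1690/23) = 11863/46.
Buyer burden = 1690/23 − 70 = 80/23; seller burden = 70 − 1506/23 = 104/23.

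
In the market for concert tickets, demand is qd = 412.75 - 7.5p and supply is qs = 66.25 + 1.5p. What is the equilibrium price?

Set qd = qs: 412.75 - 7.5p = 66.25 + 1.5p.
346.5 = 9p, so p* = 38.5.
q* = 412.75 − 7.5(38.5) = 124.

p* = 38.5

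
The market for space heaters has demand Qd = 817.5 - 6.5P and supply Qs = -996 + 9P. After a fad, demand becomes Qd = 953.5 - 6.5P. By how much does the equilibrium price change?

Original equilibrium: P* = 117, Q* = 57.
New equilibrium: 953.5 - 6.5P = -996 + 9P, so 1949.5 = 15.5P and P' = 3899/31; Q' = 953.5 − 6.5(3899/31) = 4215/31.
Change in price: 3899/31 − 117 = 272/31.

ΔP = 272/31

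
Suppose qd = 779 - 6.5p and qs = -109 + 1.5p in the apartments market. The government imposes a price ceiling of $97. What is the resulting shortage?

Shortage = 112

Equilibrium price would be p* = 111, so the ceiling at 97 binds.
At p = 97: qd = 779 − 6.5(97) = 148.5, qs = -109 + 1.5(97) = 36.5.
Shortage = 148.5 − 36.5 = 112.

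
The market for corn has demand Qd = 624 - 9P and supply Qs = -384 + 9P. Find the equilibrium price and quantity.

Set Qd = Qs: 624 - 9P = -384 + 9P.
1008 = 18P, so P* = 56.
Q* = 624 − 9(56) = 120.

P* = 56, Q* = 120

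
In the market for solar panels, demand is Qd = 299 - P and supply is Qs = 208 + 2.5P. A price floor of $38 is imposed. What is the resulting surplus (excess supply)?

Surplus = 42

Equilibrium price would be P* = 26, so the floor at 38 binds.
At P = 38: Qd = 261, Qs = 303.
Surplus = 303 − 261 = 42.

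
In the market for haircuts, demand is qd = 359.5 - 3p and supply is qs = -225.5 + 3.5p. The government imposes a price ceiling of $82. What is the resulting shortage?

Shortage = 52

Equilibrium price would be p* = 90, so the ceiling at 82 binds.
At p = 82: qd = 359.5 − 3(82) = 113.5, qs = -225.5 + 3.5(82) = 61.5.
Shortage = 113.5 − 61.5 = 52.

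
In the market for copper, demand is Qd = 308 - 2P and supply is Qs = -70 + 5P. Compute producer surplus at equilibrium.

Equilibrium: 308 - 2P = -70 + 5P gives P* = 54, Q* = 200.
Supply starts at P = 14 (where Qs = 0).
PS = ½(54 − 14)(200) = 4000.

Producer surplus = 4000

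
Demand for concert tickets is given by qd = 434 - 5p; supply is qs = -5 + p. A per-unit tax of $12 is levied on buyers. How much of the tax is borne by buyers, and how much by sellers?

Pre-tax equilibrium: p* = 439/6, q* = 409/6.
Tax on buyers shifts demand to qd = 434 − 5(p + 12) = 374 - 5p.
374 - 5p = -5 + p gives seller price ps = 379/6; buyers pay pb = 379/6 + 12 = 451/6.
New quantity: q = 434 − 5(451/6) = 349/6.
Buyer burden = 451/6 − 439/6 = 2; seller burden = 439/6 − 379/6 = 10.

Buyers bear $2, sellers bear $10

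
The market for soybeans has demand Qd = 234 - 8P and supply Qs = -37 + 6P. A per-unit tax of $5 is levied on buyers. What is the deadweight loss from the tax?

Deadweight loss = 300/7

Pre-tax equilibrium: P* = 271/14, Q* = 554/7.
Tax on buyers shifts demand to Qd = 234 − 8(P + 5) = 194 - 8P.
194 - 8P = -37 + 6P gives seller price Ps = 16.5; buyers pay Pb = 16.5 + 5 = 21.5.
New quantity: Q = 234 − 8(21.5) = 62.
DWL = ½ × 5 × (554/7 − 62) = 300/7.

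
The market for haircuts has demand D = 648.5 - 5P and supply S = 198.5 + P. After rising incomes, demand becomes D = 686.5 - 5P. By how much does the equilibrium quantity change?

ΔQ = 19/3

Original equilibrium: P* = 75, Q* = 273.5.
New equilibrium: 686.5 - 5P = 198.5 + P, so 488 = 6P and P' = 244/3; Q' = 686.5 − 5(244/3) = 1679/6.
Change in quantity: 1679/6 − 273.5 = 19/3.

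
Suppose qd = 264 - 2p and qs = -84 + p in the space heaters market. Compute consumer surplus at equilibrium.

Consumer surplus = 256

Equilibrium: 264 - 2p = -84 + p gives p* = 116, q* = 32.
Demand choke price (qd = 0): p = 132.
CS = ½(132 − 116)(32) = 256.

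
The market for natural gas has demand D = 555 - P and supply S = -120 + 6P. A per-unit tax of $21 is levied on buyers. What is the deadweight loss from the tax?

Pre-tax equilibrium: P* = 675/7, Q* = 3210/7.
Tax on buyers shifts demand to D = 555 − 1(P + 21) = 534 - P.
534 - P = -120 + 6P gives seller price Ps = 654/7; buyers pay Pb = 654/7 + 21 = 801/7.
New quantity: Q = 555 − 1(801/7) = 3084/7.
DWL = ½ × 21 × (3210/7 − 3084/7) = 189.

Deadweight loss = 189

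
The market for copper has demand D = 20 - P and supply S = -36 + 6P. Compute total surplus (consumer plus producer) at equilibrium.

Total surplus = 84

Equilibrium: 20 - P = -36 + 6P gives P* = 8, Q* = 12.
Demand choke price: P = 20; supply starts at P = 6.
CS = ½(20 − 8)(12) = 72; PS = ½(8 − 6)(12) = 12.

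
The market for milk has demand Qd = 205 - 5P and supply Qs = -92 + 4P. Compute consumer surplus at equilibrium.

Consumer surplus = 160

Equilibrium: 205 - 5P = -92 + 4P gives P* = 33, Q* = 40.
Demand choke price (Qd = 0): P = 41.
CS = ½(41 − 33)(40) = 160.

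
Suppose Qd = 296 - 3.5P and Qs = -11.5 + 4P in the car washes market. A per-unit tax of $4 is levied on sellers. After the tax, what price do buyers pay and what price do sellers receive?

Pre-tax equilibrium: P* = 41, Q* = 152.5.
Tax on sellers shifts supply to Qs = -11.5 + 4(P − 4) = -27.5 + 4P.
296 - 3.5P = -27.5 + 4P gives buyer price Pb = 647/15; sellers receive Ps = 647/15 − 4 = 587/15.
New quantity: Q = 296 − 3.5(647/15) = 4351/30.

Buyers pay 647/15, sellers receive 587/15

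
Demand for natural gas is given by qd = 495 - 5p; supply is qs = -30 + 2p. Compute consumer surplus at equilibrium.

Equilibrium: 495 - 5p = -30 + 2p gives p* = 75, q* = 120.
Demand choke price (qd = 0): p = 99.
CS = ½(99 − 75)(120) = 1440.

Consumer surplus = 1440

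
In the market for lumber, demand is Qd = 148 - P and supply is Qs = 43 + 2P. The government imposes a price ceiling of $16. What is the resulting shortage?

Shortage = 57

Equilibrium price would be P* = 35, so the ceiling at 16 binds.
At P = 16: Qd = 148 − 1(16) = 132, Qs = 43 + 2(16) = 75.
Shortage = 132 − 75 = 57.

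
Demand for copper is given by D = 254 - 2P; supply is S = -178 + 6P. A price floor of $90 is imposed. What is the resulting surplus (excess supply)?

Equilibrium price would be P* = 54, so the floor at 90 binds.
At P = 90: D = 74, S = 362.
Surplus = 362 − 74 = 288.

Surplus = 288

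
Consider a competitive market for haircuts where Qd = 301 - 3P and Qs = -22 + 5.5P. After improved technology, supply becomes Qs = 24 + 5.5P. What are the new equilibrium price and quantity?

Original equilibrium: P* = 38, Q* = 187.
New equilibrium: 301 - 3P = 24 + 5.5P, so 277 = 8.5P and P' = 554/17; Q' = 301 − 3(554/17) = 3455/17.

P' = 554/17, Q' = 3455/17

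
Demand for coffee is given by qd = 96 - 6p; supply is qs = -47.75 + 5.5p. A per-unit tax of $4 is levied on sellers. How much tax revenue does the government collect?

Tax revenue = 876/23

Pre-tax equilibrium: p* = 12.5, q* = 21.
Tax on sellers shifts supply to qs = -47.75 + 5.5(p − 4) = -69.75 + 5.5p.
96 - 6p = -69.75 + 5.5p gives buyer price pb = 663/46; sellers receive ps = 663/46 − 4 = 479/46.
New quantity: q = 96 − 6(663/46) = 219/23.
Revenue = 4 × 219/23 = 876/23.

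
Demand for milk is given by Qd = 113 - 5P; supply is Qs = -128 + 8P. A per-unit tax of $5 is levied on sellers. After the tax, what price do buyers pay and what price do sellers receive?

Pre-tax equilibrium: P* = 241/13, Q* = 264/13.
Tax on sellers shifts supply to Qs = -128 + 8(P − 5) = -168 + 8P.
113 - 5P = -168 + 8P gives buyer price Pb = 281/13; sellers receive Ps = 281/13 − 5 = 216/13.
New quantity: Q = 113 − 5(281/13) = 64/13.

Buyers pay 281/13, sellers receive 216/13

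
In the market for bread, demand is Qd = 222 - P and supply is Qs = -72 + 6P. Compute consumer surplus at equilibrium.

Equilibrium: 222 - P = -72 + 6P gives P* = 42, Q* = 180.
Demand choke price (Qd = 0): P = 222.
CS = ½(222 − 42)(180) = 16200.

Consumer surplus = 16200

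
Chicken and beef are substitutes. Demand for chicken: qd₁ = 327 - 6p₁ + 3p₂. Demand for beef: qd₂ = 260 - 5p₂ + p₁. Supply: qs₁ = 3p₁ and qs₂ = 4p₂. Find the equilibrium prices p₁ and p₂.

p₁ = 1241/26, p₂ = 889/26

Market 1: 327 - 6p₁ + 3p₂ = 3p₁ → 9p₁ - 3p₂ = 327.
Market 2: 9p₂ - p₁ = 260.
Eliminating p₂: 9×(1) + 3×(2) gives 78p₁ = 3723, so p₁ = 1241/26.
Back-substitute into (2): p₂ = (260 + 1×1241/26) / 9 = 889/26.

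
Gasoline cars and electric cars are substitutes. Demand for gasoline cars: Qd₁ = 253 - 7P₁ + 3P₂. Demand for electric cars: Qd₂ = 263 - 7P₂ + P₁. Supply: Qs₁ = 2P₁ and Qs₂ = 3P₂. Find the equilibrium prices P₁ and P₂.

P₁ = 3319/87, P₂ = 2620/87

Market 1: 253 - 7P₁ + 3P₂ = 2P₁ → 9P₁ - 3P₂ = 253.
Market 2: 10P₂ - P₁ = 263.
Eliminating P₂: 10×(1) + 3×(2) gives 87P₁ = 3319, so P₁ = 3319/87.
Back-substitute into (2): P₂ = (263 + 1×3319/87) / 10 = 2620/87.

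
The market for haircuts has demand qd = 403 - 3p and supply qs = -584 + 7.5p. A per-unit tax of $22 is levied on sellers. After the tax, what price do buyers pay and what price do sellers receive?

Pre-tax equilibrium: p* = 94, q* = 121.
Tax on sellers shifts supply to qs = -584 + 7.5(p − 22) = -749 + 7.5p.
403 - 3p = -749 + 7.5p gives buyer price pb = 768/7; sellers receive ps = 768/7 − 22 = 614/7.
New quantity: q = 403 − 3(768/7) = 517/7.

Buyers pay 768/7, sellers receive 614/7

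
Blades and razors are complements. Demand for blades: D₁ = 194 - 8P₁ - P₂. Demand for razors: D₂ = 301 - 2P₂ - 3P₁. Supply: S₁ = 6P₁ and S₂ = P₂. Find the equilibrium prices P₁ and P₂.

Market 1: 194 - 8P₁ - P₂ = 6P₁ → 14P₁ + P₂ = 194.
Market 2: 3P₂ + 3P₁ = 301.
Eliminating P₂: 3×(1) − 1×(2) gives 39P₁ = 281, so P₁ = 281/39.
Back-substitute into (2): P₂ = (301 − 3×281/39) / 3 = 3632/39.

P₁ = 281/39, P₂ = 3632/39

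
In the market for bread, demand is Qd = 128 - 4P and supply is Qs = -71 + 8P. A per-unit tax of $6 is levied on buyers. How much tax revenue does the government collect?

Pre-tax equilibrium: P* = 199/12, Q* = 185/3.
Tax on buyers shifts demand to Qd = 128 − 4(P + 6) = 104 - 4P.
104 - 4P = -71 + 8P gives seller price Ps = 175/12; buyers pay Pb = 175/12 + 6 = 247/12.
New quantity: Q = 128 − 4(247/12) = 137/3.
Revenue = 6 × 137/3 = 274.

Tax revenue = 274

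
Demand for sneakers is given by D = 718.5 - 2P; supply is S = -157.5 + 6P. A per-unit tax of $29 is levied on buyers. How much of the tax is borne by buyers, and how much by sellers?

Buyers bear $21.75, sellers bear $7.25

Pre-tax equilibrium: P* = 109.5, Q* = 499.5.
Tax on buyers shifts demand to D = 718.5 − 2(P + 29) = 660.5 - 2P.
660.5 - 2P = -157.5 + 6P gives seller price Ps = 102.25; buyers pay Pb = 102.25 + 29 = 131.25.
New quantity: Q = 718.5 − 2(131.25) = 456.
Buyer burden = 131.25 − 109.5 = 21.75; seller burden = 109.5 − 102.25 = 7.25.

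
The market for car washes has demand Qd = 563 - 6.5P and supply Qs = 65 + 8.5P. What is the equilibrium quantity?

Q* = 347.2

Set Qd = Qs: 563 - 6.5P = 65 + 8.5P.
498 = 15P, so P* = 33.2.
Q* = 563 − 6.5(33.2) = 347.2.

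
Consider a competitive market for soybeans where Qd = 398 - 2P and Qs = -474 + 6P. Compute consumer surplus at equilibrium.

Consumer surplus = 8100

Equilibrium: 398 - 2P = -474 + 6P gives P* = 109, Q* = 180.
Demand choke price (Qd = 0): P = 199.
CS = ½(199 − 109)(180) = 8100.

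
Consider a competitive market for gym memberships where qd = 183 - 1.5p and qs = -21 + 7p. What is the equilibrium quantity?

q* = 147

Set qd = qs: 183 - 1.5p = -21 + 7p.
204 = 8.5p, so p* = 24.
q* = 183 − 1.5(24) = 147.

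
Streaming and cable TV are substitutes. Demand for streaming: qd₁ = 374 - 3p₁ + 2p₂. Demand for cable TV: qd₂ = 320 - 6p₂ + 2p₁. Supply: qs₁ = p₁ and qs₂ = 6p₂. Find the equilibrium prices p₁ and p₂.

p₁ = 1282/11, p₂ = 507/11

Market 1: 374 - 3p₁ + 2p₂ = p₁ → 4p₁ - 2p₂ = 374.
Market 2: 12p₂ - 2p₁ = 320.
Eliminating p₂: 12×(1) + 2×(2) gives 44p₁ = 5128, so p₁ = 1282/11.
Back-substitute into (2): p₂ = (320 + 2×1282/11) / 12 = 507/11.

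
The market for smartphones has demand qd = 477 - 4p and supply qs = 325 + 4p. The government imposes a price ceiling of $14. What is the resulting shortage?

Equilibrium price would be p* = 19, so the ceiling at 14 binds.
At p = 14: qd = 477 − 4(14) = 421, qs = 325 + 4(14) = 381.
Shortage = 421 − 381 = 40.

Shortage = 40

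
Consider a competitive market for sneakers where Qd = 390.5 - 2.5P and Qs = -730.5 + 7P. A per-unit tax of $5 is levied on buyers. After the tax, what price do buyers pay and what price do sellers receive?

Buyers pay 2312/19, sellers receive 2217/19

Pre-tax equilibrium: P* = 118, Q* = 95.5.
Tax on buyers shifts demand to Qd = 390.5 − 2.5(P + 5) = 378 - 2.5P.
378 - 2.5P = -730.5 + 7P gives seller price Ps = 2217/19; buyers pay Pb = 2217/19 + 5 = 2312/19.
New quantity: Q = 390.5 − 2.5(2312/19) = 3279/38.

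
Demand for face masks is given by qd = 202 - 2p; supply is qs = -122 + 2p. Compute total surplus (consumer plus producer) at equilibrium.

Total surplus = 800

Equilibrium: 202 - 2p = -122 + 2p gives p* = 81, q* = 40.
Demand choke price: p = 101; supply starts at p = 61.
CS = ½(101 − 81)(40) = 400; PS = ½(81 − 61)(40) = 400.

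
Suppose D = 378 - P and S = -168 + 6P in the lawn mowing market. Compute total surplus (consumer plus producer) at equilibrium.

Equilibrium: 378 - P = -168 + 6P gives P* = 78, Q* = 300.
Demand choke price: P = 378; supply starts at P = 28.
CS = ½(378 − 78)(300) = 45000; PS = ½(78 − 28)(300) = 7500.

Total surplus = 52500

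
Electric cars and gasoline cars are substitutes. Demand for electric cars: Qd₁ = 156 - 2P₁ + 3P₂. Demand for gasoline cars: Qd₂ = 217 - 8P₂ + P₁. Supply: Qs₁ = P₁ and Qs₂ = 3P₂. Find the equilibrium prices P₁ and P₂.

P₁ = 78.9, P₂ = 26.9

Market 1: 156 - 2P₁ + 3P₂ = P₁ → 3P₁ - 3P₂ = 156.
Market 2: 11P₂ - P₁ = 217.
Eliminating P₂: 11×(1) + 3×(2) gives 30P₁ = 2367, so P₁ = 78.9.
Back-substitute into (2): P₂ = (217 + 1×78.9) / 11 = 26.9.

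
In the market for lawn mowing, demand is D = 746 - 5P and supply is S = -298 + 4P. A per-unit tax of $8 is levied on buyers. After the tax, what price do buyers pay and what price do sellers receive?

Pre-tax equilibrium: P* = 116, Q* = 166.
Tax on buyers shifts demand to D = 746 − 5(P + 8) = 706 - 5P.
706 - 5P = -298 + 4P gives seller price Ps = 1004/9; buyers pay Pb = 1004/9 + 8 = 1076/9.
New quantity: Q = 746 − 5(1076/9) = 1334/9.

Buyers pay 1076/9, sellers receive 1004/9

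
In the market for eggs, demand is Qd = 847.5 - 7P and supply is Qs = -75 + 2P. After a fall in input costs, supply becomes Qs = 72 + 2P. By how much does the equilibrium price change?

Original equilibrium: P* = 102.5, Q* = 130.
New equilibrium: 847.5 - 7P = 72 + 2P, so 775.5 = 9P and P' = 517/6; Q' = 847.5 − 7(517/6) = 733/3.
Change in price: 517/6 − 102.5 = -49/3.

ΔP = -49/3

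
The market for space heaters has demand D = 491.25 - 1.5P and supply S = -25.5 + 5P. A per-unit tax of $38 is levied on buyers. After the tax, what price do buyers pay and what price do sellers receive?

Buyers pay 2827/26, sellers receive 1839/26

Pre-tax equilibrium: P* = 79.5, Q* = 372.
Tax on buyers shifts demand to D = 491.25 − 1.5(P + 38) = 434.25 - 1.5P.
434.25 - 1.5P = -25.5 + 5P gives seller price Ps = 1839/26; buyers pay Pb = 1839/26 + 38 = 2827/26.
New quantity: Q = 491.25 − 1.5(2827/26) = 4266/13.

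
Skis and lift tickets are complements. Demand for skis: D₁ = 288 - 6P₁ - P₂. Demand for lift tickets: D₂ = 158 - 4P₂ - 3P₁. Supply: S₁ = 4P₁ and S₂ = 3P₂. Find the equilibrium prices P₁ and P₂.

P₁ = 1858/67, P₂ = 716/67

Market 1: 288 - 6P₁ - P₂ = 4P₁ → 10P₁ + P₂ = 288.
Market 2: 7P₂ + 3P₁ = 158.
Eliminating P₂: 7×(1) − 1×(2) gives 67P₁ = 1858, so P₁ = 1858/67.
Back-substitute into (2): P₂ = (158 − 3×1858/67) / 7 = 716/67.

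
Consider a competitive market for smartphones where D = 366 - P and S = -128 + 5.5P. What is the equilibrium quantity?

Set D = S: 366 - P = -128 + 5.5P.
494 = 6.5P, so P* = 76.
Q* = 366 − 1(76) = 290.

Q* = 290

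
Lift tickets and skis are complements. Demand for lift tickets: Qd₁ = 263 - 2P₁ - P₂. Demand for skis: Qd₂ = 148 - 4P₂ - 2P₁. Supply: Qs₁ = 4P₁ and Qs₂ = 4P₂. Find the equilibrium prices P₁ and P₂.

Market 1: 263 - 2P₁ - P₂ = 4P₁ → 6P₁ + P₂ = 263.
Market 2: 8P₂ + 2P₁ = 148.
Eliminating P₂: 8×(1) − 1×(2) gives 46P₁ = 1956, so P₁ = 978/23.
Back-substitute into (2): P₂ = (148 − 2×978/23) / 8 = 181/23.

P₁ = 978/23, P₂ = 181/23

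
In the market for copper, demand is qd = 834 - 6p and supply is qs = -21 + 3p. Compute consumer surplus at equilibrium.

Consumer surplus = 5808

Equilibrium: 834 - 6p = -21 + 3p gives p* = 95, q* = 264.
Demand choke price (qd = 0): p = 139.
CS = ½(139 − 95)(264) = 5808.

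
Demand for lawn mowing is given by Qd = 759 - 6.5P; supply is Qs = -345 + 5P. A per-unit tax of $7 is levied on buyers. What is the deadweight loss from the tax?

Deadweight loss = 3185/46

Pre-tax equilibrium: P* = 96, Q* = 135.
Tax on buyers shifts demand to Qd = 759 − 6.5(P + 7) = 713.5 - 6.5P.
713.5 - 6.5P = -345 + 5P gives seller price Ps = 2117/23; buyers pay Pb = 2117/23 + 7 = 2278/23.
New quantity: Q = 759 − 6.5(2278/23) = 2650/23.
DWL = ½ × 7 × (135 − 2650/23) = 3185/46.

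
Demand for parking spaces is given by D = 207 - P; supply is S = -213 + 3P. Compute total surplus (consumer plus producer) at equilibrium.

Total surplus = 6936

Equilibrium: 207 - P = -213 + 3P gives P* = 105, Q* = 102.
Demand choke price: P = 207; supply starts at P = 71.
CS = ½(207 − 105)(102) = 5202; PS = ½(105 − 71)(102) = 1734.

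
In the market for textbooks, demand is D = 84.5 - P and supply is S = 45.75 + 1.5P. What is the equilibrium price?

Set D = S: 84.5 - P = 45.75 + 1.5P.
38.75 = 2.5P, so P* = 15.5.
Q* = 84.5 − 1(15.5) = 69.

P* = 15.5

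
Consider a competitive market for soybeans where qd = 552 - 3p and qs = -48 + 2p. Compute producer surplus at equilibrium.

Equilibrium: 552 - 3p = -48 + 2p gives p* = 120, q* = 192.
Supply starts at p = 24 (where qs = 0).
PS = ½(120 − 24)(192) = 9216.

Producer surplus = 9216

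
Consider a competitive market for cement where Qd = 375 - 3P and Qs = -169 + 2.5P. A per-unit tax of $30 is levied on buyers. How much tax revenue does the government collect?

Pre-tax equilibrium: P* = 1088/11, Q* = 861/11.
Tax on buyers shifts demand to Qd = 375 − 3(P + 30) = 285 - 3P.
285 - 3P = -169 + 2.5P gives seller price Ps = 908/11; buyers pay Pb = 908/11 + 30 = 1238/11.
New quantity: Q = 375 − 3(1238/11) = 411/11.
Revenue = 30 × 411/11 = 12330/11.

Tax revenue = 12330/11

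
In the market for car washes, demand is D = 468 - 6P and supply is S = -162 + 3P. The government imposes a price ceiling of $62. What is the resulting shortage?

Equilibrium price would be P* = 70, so the ceiling at 62 binds.
At P = 62: D = 468 − 6(62) = 96, S = -162 + 3(62) = 24.
Shortage = 96 − 24 = 72.

Shortage = 72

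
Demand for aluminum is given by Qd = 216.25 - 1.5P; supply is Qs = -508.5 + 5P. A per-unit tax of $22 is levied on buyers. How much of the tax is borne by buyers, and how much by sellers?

Buyers bear 220/13, sellers bear 66/13

Pre-tax equilibrium: P* = 111.5, Q* = 49.
Tax on buyers shifts demand to Qd = 216.25 − 1.5(P + 22) = 183.25 - 1.5P.
183.25 - 1.5P = -508.5 + 5P gives seller price Ps = 2767/26; buyers pay Pb = 2767/26 + 22 = 3339/26.
New quantity: Q = 216.25 − 1.5(3339/26) = 307/13.
Buyer burden = 3339/26 − 111.5 = 220/13; seller burden = 111.5 − 2767/26 = 66/13.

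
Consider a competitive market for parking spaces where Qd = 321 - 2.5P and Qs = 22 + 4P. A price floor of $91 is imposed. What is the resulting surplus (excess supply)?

Surplus = 292.5

Equilibrium price would be P* = 46, so the floor at 91 binds.
At P = 91: Qd = 93.5, Qs = 386.
Surplus = 386 − 93.5 = 292.5.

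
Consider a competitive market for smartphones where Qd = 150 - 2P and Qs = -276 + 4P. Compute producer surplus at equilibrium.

Producer surplus = 8

Equilibrium: 150 - 2P = -276 + 4P gives P* = 71, Q* = 8.
Supply starts at P = 69 (where Qs = 0).
PS = ½(71 − 69)(8) = 8.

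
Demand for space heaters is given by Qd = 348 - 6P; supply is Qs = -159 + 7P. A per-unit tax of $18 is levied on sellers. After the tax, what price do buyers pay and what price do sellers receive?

Buyers pay 633/13, sellers receive 399/13

Pre-tax equilibrium: P* = 39, Q* = 114.
Tax on sellers shifts supply to Qs = -159 + 7(P − 18) = -285 + 7P.
348 - 6P = -285 + 7P gives buyer price Pb = 633/13; sellers receive Ps = 633/13 − 18 = 399/13.
New quantity: Q = 348 − 6(633/13) = 726/13.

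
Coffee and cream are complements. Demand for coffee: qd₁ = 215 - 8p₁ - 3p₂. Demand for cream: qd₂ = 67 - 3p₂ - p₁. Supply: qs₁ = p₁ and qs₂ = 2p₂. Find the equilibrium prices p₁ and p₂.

p₁ = 437/21, p₂ = 194/21

Market 1: 215 - 8p₁ - 3p₂ = p₁ → 9p₁ + 3p₂ = 215.
Market 2: 5p₂ + p₁ = 67.
Eliminating p₂: 5×(1) − 3×(2) gives 42p₁ = 874, so p₁ = 437/21.
Back-substitute into (2): p₂ = (67 − 1×437/21) / 5 = 194/21.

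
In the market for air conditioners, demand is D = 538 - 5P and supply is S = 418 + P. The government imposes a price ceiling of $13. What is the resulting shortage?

Equilibrium price would be P* = 20, so the ceiling at 13 binds.
At P = 13: D = 538 − 5(13) = 473, S = 418 + 1(13) = 431.
Shortage = 473 − 431 = 42.

Shortage = 42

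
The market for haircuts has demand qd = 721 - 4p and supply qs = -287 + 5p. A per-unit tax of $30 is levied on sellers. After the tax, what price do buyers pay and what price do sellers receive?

Pre-tax equilibrium: p* = 112, q* = 273.
Tax on sellers shifts supply to qs = -287 + 5(p − 30) = -437 + 5p.
721 - 4p = -437 + 5p gives buyer price pb = 386/3; sellers receive ps = 386/3 − 30 = 296/3.
New quantity: q = 721 − 4(386/3) = 619/3.

Buyers pay 386/3, sellers receive 296/3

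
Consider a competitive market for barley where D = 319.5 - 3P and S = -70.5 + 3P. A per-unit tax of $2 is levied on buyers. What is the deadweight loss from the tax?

Deadweight loss = 3

Pre-tax equilibrium: P* = 65, Q* = 124.5.
Tax on buyers shifts demand to D = 319.5 − 3(P + 2) = 313.5 - 3P.
313.5 - 3P = -70.5 + 3P gives seller price Ps = 64; buyers pay Pb = 64 + 2 = 66.
New quantity: Q = 319.5 − 3(66) = 121.5.
DWL = ½ × 2 × (124.5 − 121.5) = 3.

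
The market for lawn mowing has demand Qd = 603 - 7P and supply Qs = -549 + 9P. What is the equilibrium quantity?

Set Qd = Qs: 603 - 7P = -549 + 9P.
1152 = 16P, so P* = 72.
Q* = 603 − 7(72) = 99.

Q* = 99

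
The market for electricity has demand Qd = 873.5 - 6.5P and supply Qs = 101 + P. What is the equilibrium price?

Set Qd = Qs: 873.5 - 6.5P = 101 + P.
772.5 = 7.5P, so P* = 103.
Q* = 873.5 − 6.5(103) = 204.

P* = 103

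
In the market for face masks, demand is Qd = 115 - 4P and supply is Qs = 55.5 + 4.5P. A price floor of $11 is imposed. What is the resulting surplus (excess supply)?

Equilibrium price would be P* = 7, so the floor at 11 binds.
At P = 11: Qd = 71, Qs = 105.
Surplus = 105 − 71 = 34.

Surplus = 34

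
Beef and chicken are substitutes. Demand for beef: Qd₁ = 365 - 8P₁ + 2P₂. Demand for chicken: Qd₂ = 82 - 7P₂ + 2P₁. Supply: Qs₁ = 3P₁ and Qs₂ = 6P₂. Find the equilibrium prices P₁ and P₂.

P₁ = 4909/139, P₂ = 1632/139

Market 1: 365 - 8P₁ + 2P₂ = 3P₁ → 11P₁ - 2P₂ = 365.
Market 2: 13P₂ - 2P₁ = 82.
Eliminating P₂: 13×(1) + 2×(2) gives 139P₁ = 4909, so P₁ = 4909/139.
Back-substitute into (2): P₂ = (82 + 2×4909/139) / 13 = 1632/139.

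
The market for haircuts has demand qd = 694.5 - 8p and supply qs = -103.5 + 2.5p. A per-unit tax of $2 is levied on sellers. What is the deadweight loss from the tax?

Deadweight loss = 80/21

Pre-tax equilibrium: p* = 76, q* = 86.5.
Tax on sellers shifts supply to qs = -103.5 + 2.5(p − 2) = -108.5 + 2.5p.
694.5 - 8p = -108.5 + 2.5p gives buyer price pb = 1606/21; sellers receive ps = 1606/21 − 2 = 1564/21.
New quantity: q = 694.5 − 8(1606/21) = 3473/42.
DWL = ½ × 2 × (86.5 − 3473/42) = 80/21.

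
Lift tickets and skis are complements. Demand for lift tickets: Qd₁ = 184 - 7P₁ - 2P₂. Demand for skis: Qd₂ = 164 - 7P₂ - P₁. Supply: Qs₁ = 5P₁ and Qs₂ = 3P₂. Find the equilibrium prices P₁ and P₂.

P₁ = 756/59, P₂ = 892/59

Market 1: 184 - 7P₁ - 2P₂ = 5P₁ → 12P₁ + 2P₂ = 184.
Market 2: 10P₂ + P₁ = 164.
Eliminating P₂: 10×(1) − 2×(2) gives 118P₁ = 1512, so P₁ = 756/59.
Back-substitute into (2): P₂ = (164 − 1×756/59) / 10 = 892/59.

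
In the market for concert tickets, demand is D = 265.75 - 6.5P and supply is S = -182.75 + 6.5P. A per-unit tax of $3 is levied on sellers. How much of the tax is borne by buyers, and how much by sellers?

Buyers bear $1.5, sellers bear $1.5

Pre-tax equilibrium: P* = 34.5, Q* = 41.5.
Tax on sellers shifts supply to S = -182.75 + 6.5(P − 3) = -202.25 + 6.5P.
265.75 - 6.5P = -202.25 + 6.5P gives buyer price Pb = 36; sellers receive Ps = 36 − 3 = 33.
New quantity: Q = 265.75 − 6.5(36) = 31.75.
Buyer burden = 36 − 34.5 = 1.5; seller burden = 34.5 − 33 = 1.5.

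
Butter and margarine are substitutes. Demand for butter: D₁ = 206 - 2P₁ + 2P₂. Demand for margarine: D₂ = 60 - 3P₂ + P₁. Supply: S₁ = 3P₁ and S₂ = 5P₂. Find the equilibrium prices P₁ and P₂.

P₁ = 884/19, P₂ = 253/19

Market 1: 206 - 2P₁ + 2P₂ = 3P₁ → 5P₁ - 2P₂ = 206.
Market 2: 8P₂ - P₁ = 60.
Eliminating P₂: 8×(1) + 2×(2) gives 38P₁ = 1768, so P₁ = 884/19.
Back-substitute into (2): P₂ = (60 + 1×884/19) / 8 = 253/19.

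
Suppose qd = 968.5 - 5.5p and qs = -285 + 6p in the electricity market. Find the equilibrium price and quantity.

Set qd = qs: 968.5 - 5.5p = -285 + 6p.
1253.5 = 11.5p, so p* = 109.
q* = 968.5 − 5.5(109) = 369.

p* = 109, q* = 369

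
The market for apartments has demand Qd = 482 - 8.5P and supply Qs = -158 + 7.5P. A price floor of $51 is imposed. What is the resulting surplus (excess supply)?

Equilibrium price would be P* = 40, so the floor at 51 binds.
At P = 51: Qd = 48.5, Qs = 224.5.
Surplus = 224.5 − 48.5 = 176.

Surplus = 176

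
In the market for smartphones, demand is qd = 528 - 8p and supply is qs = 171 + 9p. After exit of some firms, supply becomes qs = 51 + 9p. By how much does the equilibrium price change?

Δp = 120/17

Original equilibrium: p* = 21, q* = 360.
New equilibrium: 528 - 8p = 51 + 9p, so 477 = 17p and p' = 477/17; q' = 528 − 8(477/17) = 5160/17.
Change in price: 477/17 − 21 = 120/17.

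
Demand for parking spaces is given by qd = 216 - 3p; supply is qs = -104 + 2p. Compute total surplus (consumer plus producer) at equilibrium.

Total surplus = 240

Equilibrium: 216 - 3p = -104 + 2p gives p* = 64, q* = 24.
Demand choke price: p = 72; supply starts at p = 52.
CS = ½(72 − 64)(24) = 96; PS = ½(64 − 52)(24) = 144.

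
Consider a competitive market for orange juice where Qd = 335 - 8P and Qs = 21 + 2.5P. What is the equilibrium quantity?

Q* = 2011/21

Set Qd = Qs: 335 - 8P = 21 + 2.5P.
314 = 10.5P, so P* = 628/21.
Q* = 335 − 8(628/21) = 2011/21.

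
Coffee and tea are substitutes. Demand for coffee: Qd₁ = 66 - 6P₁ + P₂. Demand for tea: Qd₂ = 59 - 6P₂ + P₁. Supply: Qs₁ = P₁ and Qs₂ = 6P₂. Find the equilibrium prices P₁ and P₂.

P₁ = 851/83, P₂ = 479/83

Market 1: 66 - 6P₁ + P₂ = P₁ → 7P₁ - P₂ = 66.
Market 2: 12P₂ - P₁ = 59.
Eliminating P₂: 12×(1) + 1×(2) gives 83P₁ = 851, so P₁ = 851/83.
Back-substitute into (2): P₂ = (59 + 1×851/83) / 12 = 479/83.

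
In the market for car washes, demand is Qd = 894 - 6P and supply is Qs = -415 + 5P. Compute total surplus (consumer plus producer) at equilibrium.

Total surplus = 5940

Equilibrium: 894 - 6P = -415 + 5P gives P* = 119, Q* = 180.
Demand choke price: P = 149; supply starts at P = 83.
CS = ½(149 − 119)(180) = 2700; PS = ½(119 − 83)(180) = 3240.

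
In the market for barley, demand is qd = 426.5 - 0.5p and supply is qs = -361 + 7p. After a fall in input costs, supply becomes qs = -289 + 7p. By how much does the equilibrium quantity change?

Δq = 4.8

Original equilibrium: p* = 105, q* = 374.
New equilibrium: 426.5 - 0.5p = -289 + 7p, so 715.5 = 7.5p and p' = 95.4; q' = 426.5 − 0.5(95.4) = 378.8.
Change in quantity: 378.8 − 374 = 4.8.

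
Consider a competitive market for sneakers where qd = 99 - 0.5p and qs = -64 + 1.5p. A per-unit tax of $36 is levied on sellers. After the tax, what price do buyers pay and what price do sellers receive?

Pre-tax equilibrium: p* = 81.5, q* = 58.25.
Tax on sellers shifts supply to qs = -64 + 1.5(p − 36) = -118 + 1.5p.
99 - 0.5p = -118 + 1.5p gives buyer price pb = 108.5; sellers receive ps = 108.5 − 36 = 72.5.
New quantity: q = 99 − 0.5(108.5) = 44.75.

Buyers pay $108.5, sellers receive $72.5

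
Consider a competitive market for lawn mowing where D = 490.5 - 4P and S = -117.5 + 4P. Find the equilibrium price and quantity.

P* = 76, Q* = 186.5

Set D = S: 490.5 - 4P = -117.5 + 4P.
608 = 8P, so P* = 76.
Q* = 490.5 − 4(76) = 186.5.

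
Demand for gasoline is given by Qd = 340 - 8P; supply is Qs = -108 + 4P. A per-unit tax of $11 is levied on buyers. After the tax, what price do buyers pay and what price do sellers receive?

Buyers pay $41, sellers receive $30

Pre-tax equilibrium: P* = 112/3, Q* = 124/3.
Tax on buyers shifts demand to Qd = 340 − 8(P + 11) = 252 - 8P.
252 - 8P = -108 + 4P gives seller price Ps = 30; buyers pay Pb = 30 + 11 = 41.
New quantity: Q = 340 − 8(41) = 12.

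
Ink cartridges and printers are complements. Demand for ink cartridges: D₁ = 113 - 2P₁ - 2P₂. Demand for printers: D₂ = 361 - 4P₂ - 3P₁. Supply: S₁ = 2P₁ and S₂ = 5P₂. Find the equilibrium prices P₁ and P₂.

P₁ = 59/6, P₂ = 221/6

Market 1: 113 - 2P₁ - 2P₂ = 2P₁ → 4P₁ + 2P₂ = 113.
Market 2: 9P₂ + 3P₁ = 361.
Eliminating P₂: 9×(1) − 2×(2) gives 30P₁ = 295, so P₁ = 59/6.
Back-substitute into (2): P₂ = (361 − 3×59/6) / 9 = 221/6.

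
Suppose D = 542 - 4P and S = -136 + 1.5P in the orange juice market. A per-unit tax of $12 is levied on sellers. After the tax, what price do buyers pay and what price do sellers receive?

Pre-tax equilibrium: P* = 1356/11, Q* = 538/11.
Tax on sellers shifts supply to S = -136 + 1.5(P − 12) = -154 + 1.5P.
542 - 4P = -154 + 1.5P gives buyer price Pb = 1392/11; sellers receive Ps = 1392/11 − 12 = 1260/11.
New quantity: Q = 542 − 4(1392/11) = 394/11.

Buyers pay 1392/11, sellers receive 1260/11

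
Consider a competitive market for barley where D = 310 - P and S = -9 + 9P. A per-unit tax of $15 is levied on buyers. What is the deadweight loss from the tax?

Pre-tax equilibrium: P* = 31.9, Q* = 278.1.
Tax on buyers shifts demand to D = 310 − 1(P + 15) = 295 - P.
295 - P = -9 + 9P gives seller price Ps = 30.4; buyers pay Pb = 30.4 + 15 = 45.4.
New quantity: Q = 310 − 1(45.4) = 264.6.
DWL = ½ × 15 × (278.1 − 264.6) = 101.25.

Deadweight loss = 101.25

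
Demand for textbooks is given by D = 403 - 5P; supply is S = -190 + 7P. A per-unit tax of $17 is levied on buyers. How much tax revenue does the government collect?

Pre-tax equilibrium: P* = 593/12, Q* = 1871/12.
Tax on buyers shifts demand to D = 403 − 5(P + 17) = 318 - 5P.
318 - 5P = -190 + 7P gives seller price Ps = 127/3; buyers pay Pb = 127/3 + 17 = 178/3.
New quantity: Q = 403 − 5(178/3) = 319/3.
Revenue = 17 × 319/3 = 5423/3.

Tax revenue = 5423/3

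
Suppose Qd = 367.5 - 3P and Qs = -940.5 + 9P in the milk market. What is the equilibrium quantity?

Set Qd = Qs: 367.5 - 3P = -940.5 + 9P.
1308 = 12P, so P* = 109.
Q* = 367.5 − 3(109) = 40.5.

Q* = 40.5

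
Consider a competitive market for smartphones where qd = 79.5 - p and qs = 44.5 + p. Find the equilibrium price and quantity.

Set qd = qs: 79.5 - p = 44.5 + p.
35 = 2p, so p* = 17.5.
q* = 79.5 − 1(17.5) = 62.

p* = 17.5, q* = 62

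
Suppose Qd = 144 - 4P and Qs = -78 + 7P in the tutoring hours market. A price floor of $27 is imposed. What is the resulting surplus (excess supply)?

Equilibrium price would be P* = 222/11, so the floor at 27 binds.
At P = 27: Qd = 36, Qs = 111.
Surplus = 111 − 36 = 75.

Surplus = 75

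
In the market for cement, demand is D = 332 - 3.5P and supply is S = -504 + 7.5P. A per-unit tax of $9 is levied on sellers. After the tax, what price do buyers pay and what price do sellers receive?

Pre-tax equilibrium: P* = 76, Q* = 66.
Tax on sellers shifts supply to S = -504 + 7.5(P − 9) = -571.5 + 7.5P.
332 - 3.5P = -571.5 + 7.5P gives buyer price Pb = 1807/22; sellers receive Ps = 1807/22 − 9 = 1609/22.
New quantity: Q = 332 − 3.5(1807/22) = 1959/44.

Buyers pay 1807/22, sellers receive 1609/22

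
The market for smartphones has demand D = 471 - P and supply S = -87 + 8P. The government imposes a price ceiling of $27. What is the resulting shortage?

Shortage = 315

Equilibrium price would be P* = 62, so the ceiling at 27 binds.
At P = 27: D = 471 − 1(27) = 444, S = -87 + 8(27) = 129.
Shortage = 444 − 129 = 315.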